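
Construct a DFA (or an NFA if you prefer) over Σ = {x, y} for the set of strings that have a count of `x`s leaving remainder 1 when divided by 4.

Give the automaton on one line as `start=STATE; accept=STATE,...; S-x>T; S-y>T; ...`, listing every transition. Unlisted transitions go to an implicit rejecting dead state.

start=S0; accept=S1; S0-x>S1; S0-y>S0; S1-x>S2; S1-y>S1; S2-x>S3; S2-y>S2; S3-x>S0; S3-y>S3

Keep the running count of `x`s modulo 4: each `x` advances along the cycle S0 → S1 → S2 → S3 → S0 while other symbols loop. Accept at S1.
        x   y  
>  S0   S1  S0 
 * S1   S2  S1 
   S2   S3  S2 
   S3   S0  S3 
(> = start, * = accepting)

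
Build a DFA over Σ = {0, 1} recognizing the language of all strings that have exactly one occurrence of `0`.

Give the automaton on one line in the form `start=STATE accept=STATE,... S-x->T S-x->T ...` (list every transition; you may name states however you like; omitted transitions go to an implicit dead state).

Count `0`s, saturating at 2: state S0 means no `0` yet, S1 means one `0` seen, S2 means more than one. Each `0` increments (capped at S2); other symbols loop. Accept from {S1}.
3 states suffice.
        0   1  
>  S0   S1  S0 
 * S1   S2  S1 
   S2   S2  S2 
(> = start, * = accepting)

start=S0 accept=S1 S0-0->S1 S0-1->S0 S1-0->S2 S1-1->S1 S2-0->S2 S2-1->S2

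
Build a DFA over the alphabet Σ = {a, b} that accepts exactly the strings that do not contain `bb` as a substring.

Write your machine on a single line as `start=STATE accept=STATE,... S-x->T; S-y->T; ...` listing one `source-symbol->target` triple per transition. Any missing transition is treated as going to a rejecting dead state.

Track partial matches of the forbidden pattern `bb`. State S2 is a dead state reached once `bb` has occurred; every other state accepts. S0 means no part of `bb` is currently matched.
A 3-state machine:
        a   b  
>* S0   S0  S1 
 * S1   S0  S2 
   S2   S2  S2 
(> = start, * = accepting)

start=S0; accept=S0,S1; S0-a->S0; S0-b->S1; S1-a->S0; S1-b->S2; S2-a->S2; S2-b->S2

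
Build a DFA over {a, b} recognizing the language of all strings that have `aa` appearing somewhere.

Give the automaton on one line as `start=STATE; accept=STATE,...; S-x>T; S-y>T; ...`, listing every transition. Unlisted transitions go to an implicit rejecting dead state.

start=S0; accept=S2; S0-a>S1; S0-b>S0; S1-a>S2; S1-b>S0; S2-a>S2; S2-b>S2

Track how much of `aa` has been matched so far: state S0 is no progress, S2 is the absorbing accept state reached once `aa` has occurred. Intermediate states record partial matches; on a mismatch, fall back to the longest reusable overlap.
        a   b  
>  S0   S1  S0 
   S1   S2  S0 
 * S2   S2  S2 
(> = start, * = accepting)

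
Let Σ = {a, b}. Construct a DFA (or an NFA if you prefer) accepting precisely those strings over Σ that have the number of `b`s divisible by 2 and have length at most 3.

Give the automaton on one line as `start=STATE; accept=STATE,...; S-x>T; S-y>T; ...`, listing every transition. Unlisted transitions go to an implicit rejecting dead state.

start=q0; accept=q0,q1,q3,q5; q0-a>q1; q0-b>q2; q1-a>q3; q1-b>q4; q2-a>q4; q2-b>q3; q3-a>q5; q3-b>q6; q4-a>q6; q4-b>q5; q5-a>q6; q5-b>q6; q6-a>q6; q6-b>q6

Build one automaton per condition and run them in lockstep. One (2 states) tracks the count of `b`s modulo 2; the other (5 states) tracks the input length, saturating at 4. Each combined state is a pair, one component from each; accept when both components accept. After merging equivalent states the machine shrinks.
With 7 states:
        a   b  
>* q0   q1  q2 
 * q1   q3  q4 
   q2   q4  q3 
 * q3   q5  q6 
   q4   q6  q5 
 * q5   q6  q6 
   q6   q6  q6 
(> = start, * = accepting)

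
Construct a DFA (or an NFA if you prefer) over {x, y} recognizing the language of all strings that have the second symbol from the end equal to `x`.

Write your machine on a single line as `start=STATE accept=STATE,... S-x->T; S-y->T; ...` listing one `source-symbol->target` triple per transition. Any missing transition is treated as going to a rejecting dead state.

start=s0; accept=s3,s4; s0-x->s1; s0-y->s2; s1-x->s3; s1-y->s4; s2-x->s5; s2-y->s6; s3-x->s3; s3-y->s4; s4-x->s5; s4-y->s6; s5-x->s3; s5-y->s4; s6-x->s5; s6-y->s6

A DFA must remember the last 2 symbols (since which symbol is second-to-last isn't known until the input ends). Use one state per possible window of the last ≤2 symbols; accept from those whose window starts with `x`.
7 states suffice.
        x   y  
>  s0   s1  s2 
   s1   s3  s4 
   s2   s5  s6 
 * s3   s3  s4 
 * s4   s5  s6 
   s5   s3  s4 
   s6   s5  s6 
(> = start, * = accepting)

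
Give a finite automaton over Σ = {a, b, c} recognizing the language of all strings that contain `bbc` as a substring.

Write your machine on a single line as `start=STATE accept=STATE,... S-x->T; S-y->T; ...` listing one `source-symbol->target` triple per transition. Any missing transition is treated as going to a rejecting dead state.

start=s0; accept=s3; s0-a->s0; s0-b->s1; s0-c->s0; s1-a->s0; s1-b->s2; s1-c->s0; s2-a->s0; s2-b->s2; s2-c->s3; s3-a->s3; s3-b->s3; s3-c->s3

Track how much of `bbc` has been matched so far: state s0 is no progress, s3 is the absorbing accept state reached once `bbc` has occurred. Intermediate states record partial matches; on a mismatch, fall back to the longest reusable overlap.
4 states suffice.
        a   b   c  
>  s0   s0  s1  s0 
   s1   s0  s2  s0 
   s2   s0  s2  s3 
 * s3   s3  s3  s3 
(> = start, * = accepting)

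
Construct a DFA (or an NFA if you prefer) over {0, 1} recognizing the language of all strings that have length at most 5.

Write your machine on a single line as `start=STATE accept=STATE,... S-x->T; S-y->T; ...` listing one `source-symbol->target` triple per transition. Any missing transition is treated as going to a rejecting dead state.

Count input length up to 6: every symbol moves from s0 toward s6, which means 'more than 5' and absorbs. Accept from {s0, s1, s2, s3, s4, s5}.
With 7 states:
        0   1  
>* s0   s1  s1 
 * s1   s2  s2 
 * s2   s3  s3 
 * s3   s4  s4 
 * s4   s5  s5 
 * s5   s6  s6 
   s6   s6  s6 
(> = start, * = accepting)

start=s0; accept=s0,s1,s2,s3,s4,s5; s0-0->s1; s0-1->s1; s1-0->s2; s1-1->s2; s2-0->s3; s2-1->s3; s3-0->s4; s3-1->s4; s4-0->s5; s4-1->s5; s5-0->s6; s5-1->s6; s6-0->s6; s6-1->s6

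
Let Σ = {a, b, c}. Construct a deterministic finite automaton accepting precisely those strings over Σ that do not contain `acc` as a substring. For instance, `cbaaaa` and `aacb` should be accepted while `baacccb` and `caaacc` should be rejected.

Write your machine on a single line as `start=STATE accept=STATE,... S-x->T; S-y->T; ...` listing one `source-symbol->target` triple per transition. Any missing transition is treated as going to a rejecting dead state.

start=S0; accept=S0,S1,S2; S0-a->S1; S0-b->S0; S0-c->S0; S1-a->S1; S1-b->S0; S1-c->S2; S2-a->S1; S2-b->S0; S2-c->S3; S3-a->S3; S3-b->S3; S3-c->S3

This is the complement of 'contains `acc`'. Use the same substring-matching states — S0 through S3 holding how much of `acc` has just been matched — but flip the accepting set: everything except the trap S3 accepts.
        a   b   c  
>* S0   S1  S0  S0 
 * S1   S1  S0  S2 
 * S2   S1  S0  S3 
   S3   S3  S3  S3 
(> = start, * = accepting)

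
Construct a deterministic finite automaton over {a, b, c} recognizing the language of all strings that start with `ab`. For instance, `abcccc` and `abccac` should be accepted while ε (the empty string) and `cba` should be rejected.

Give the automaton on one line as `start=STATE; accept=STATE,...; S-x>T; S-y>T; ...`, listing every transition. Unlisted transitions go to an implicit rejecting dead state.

Walk along `ab` while the input agrees: from q0 take `a` to q1, and so on. Any deviation drops to the rejecting sink q3. Once q2 is reached the prefix is confirmed and every continuation is accepted.
With 4 states:
        a   b   c  
>  q0   q1  q3  q3 
   q1   q3  q2  q3 
 * q2   q2  q2  q2 
   q3   q3  q3  q3 
(> = start, * = accepting)

start=q0; accept=q2; q0-a>q1; q0-b>q3; q0-c>q3; q1-a>q3; q1-b>q2; q1-c>q3; q2-a>q2; q2-b>q2; q2-c>q2; q3-a>q3; q3-b>q3; q3-c>q3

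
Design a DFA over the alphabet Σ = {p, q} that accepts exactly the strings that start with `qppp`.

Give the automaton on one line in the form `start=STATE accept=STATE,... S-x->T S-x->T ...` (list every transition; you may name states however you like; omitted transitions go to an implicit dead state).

start=s0 accept=s4 s0-p->s5 s0-q->s1 s1-p->s2 s1-q->s5 s2-p->s3 s2-q->s5 s3-p->s4 s3-q->s5 s4-p->s4 s4-q->s4 s5-p->s5 s5-q->s5

Walk along `qppp` while the input agrees: from s0 take `q` to s1, and so on. Any deviation drops to the rejecting sink s5. Once s4 is reached the prefix is confirmed and every continuation is accepted.
        p   q  
>  s0   s5  s1 
   s1   s2  s5 
   s2   s3  s5 
   s3   s4  s5 
 * s4   s4  s4 
   s5   s5  s5 
(> = start, * = accepting)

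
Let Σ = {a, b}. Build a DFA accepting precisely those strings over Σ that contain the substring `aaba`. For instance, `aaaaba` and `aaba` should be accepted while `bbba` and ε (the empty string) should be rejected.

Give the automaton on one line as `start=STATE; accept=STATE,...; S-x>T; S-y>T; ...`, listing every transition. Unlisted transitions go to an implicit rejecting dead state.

Track how much of `aaba` has been matched so far: state q0 is no progress, q4 is the absorbing accept state reached once `aaba` has occurred. Intermediate states record partial matches; on a mismatch, fall back to the longest reusable overlap.
        a   b  
>  q0   q1  q0 
   q1   q2  q0 
   q2   q2  q3 
   q3   q4  q0 
 * q4   q4  q4 
(> = start, * = accepting)

start=q0; accept=q4; q0-a>q1; q0-b>q0; q1-a>q2; q1-b>q0; q2-a>q2; q2-b>q3; q3-a>q4; q3-b>q0; q4-a>q4; q4-b>q4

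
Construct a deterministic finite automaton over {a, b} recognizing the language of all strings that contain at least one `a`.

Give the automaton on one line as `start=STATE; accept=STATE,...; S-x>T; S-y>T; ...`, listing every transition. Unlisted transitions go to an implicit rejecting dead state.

start=q0; accept=q1,q2; q0-a>q1; q0-b>q0; q1-a>q2; q1-b>q1; q2-a>q2; q2-b>q2

Count `a`s, saturating at 2: state q0 means no `a` yet, q1 means one `a` seen, q2 means more than one. Each `a` increments (capped at q2); other symbols loop. Accept from {q1, q2}.
3 states suffice.
        a   b  
>  q0   q1  q0 
 * q1   q2  q1 
 * q2   q2  q2 
(> = start, * = accepting)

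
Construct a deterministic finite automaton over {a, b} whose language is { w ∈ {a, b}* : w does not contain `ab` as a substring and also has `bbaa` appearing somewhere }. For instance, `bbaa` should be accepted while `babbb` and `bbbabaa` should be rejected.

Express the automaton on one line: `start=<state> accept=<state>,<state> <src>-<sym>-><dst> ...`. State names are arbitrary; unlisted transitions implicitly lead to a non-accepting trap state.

Run two small machines in parallel and take their product. One (3 states) tracks partial matches of the forbidden pattern `ab`; the other (5 states) tracks whether and how much of `bbaa` has been seen. Each combined state is a pair, one component from each; accept when both components accept. After merging equivalent states the machine shrinks.
        a   b  
>  s0   s1  s2 
   s1   s1  s1 
   s2   s1  s3 
   s3   s4  s3 
   s4   s5  s1 
 * s5   s5  s1 
(> = start, * = accepting)

start=s0 accept=s5 s0-a->s1 s0-b->s2 s1-a->s1 s1-b->s1 s2-a->s1 s2-b->s3 s3-a->s4 s3-b->s3 s4-a->s5 s4-b->s1 s5-a->s5 s5-b->s1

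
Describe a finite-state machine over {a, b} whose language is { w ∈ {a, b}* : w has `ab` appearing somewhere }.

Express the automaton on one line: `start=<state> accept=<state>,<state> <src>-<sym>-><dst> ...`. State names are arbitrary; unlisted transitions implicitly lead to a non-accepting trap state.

Track how much of `ab` has been matched so far: state q0 is no progress, q2 is the absorbing accept state reached once `ab` has occurred. Intermediate states record partial matches; on a mismatch, fall back to the longest reusable overlap.
        a   b  
>  q0   q1  q0 
   q1   q1  q2 
 * q2   q2  q2 
(> = start, * = accepting)

start=q0 accept=q2 q0-a->q1 q0-b->q0 q1-a->q1 q1-b->q2 q2-a->q2 q2-b->q2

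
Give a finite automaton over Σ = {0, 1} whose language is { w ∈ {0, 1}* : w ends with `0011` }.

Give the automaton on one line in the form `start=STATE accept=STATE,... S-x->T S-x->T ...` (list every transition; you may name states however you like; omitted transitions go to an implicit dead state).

start=q0 accept=q4 q0-0->q1 q0-1->q0 q1-0->q2 q1-1->q0 q2-0->q2 q2-1->q3 q3-0->q1 q3-1->q4 q4-0->q1 q4-1->q0

Let each state record the length of the longest suffix of the input read so far that is also a prefix of `0011`. q1 means the last symbol is `0`; q2 means the last 2 symbols are `00`; q3 means the last 3 symbols are `001`; q4 means the last 4 symbols are `0011`. Accept only at q4, where the string currently ends in `0011`.
With 5 states:
        0   1  
>  q0   q1  q0 
   q1   q2  q0 
   q2   q2  q3 
   q3   q1  q4 
 * q4   q1  q0 
(> = start, * = accepting)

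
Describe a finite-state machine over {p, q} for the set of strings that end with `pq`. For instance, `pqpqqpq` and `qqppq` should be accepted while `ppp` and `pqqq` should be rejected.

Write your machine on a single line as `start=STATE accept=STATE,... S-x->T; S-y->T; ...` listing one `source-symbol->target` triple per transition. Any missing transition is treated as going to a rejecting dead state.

Let each state record the length of the longest suffix of the input read so far that is also a prefix of `pq`. s1 means the last symbol is `p`; s2 means the last 2 symbols are `pq`. Accept only at s2, where the string currently ends in `pq`.
        p   q  
>  s0   s1  s0 
   s1   s1  s2 
 * s2   s1  s0 
(> = start, * = accepting)

start=s0; accept=s2; s0-p->s1; s0-q->s0; s1-p->s1; s1-q->s2; s2-p->s1; s2-q->s0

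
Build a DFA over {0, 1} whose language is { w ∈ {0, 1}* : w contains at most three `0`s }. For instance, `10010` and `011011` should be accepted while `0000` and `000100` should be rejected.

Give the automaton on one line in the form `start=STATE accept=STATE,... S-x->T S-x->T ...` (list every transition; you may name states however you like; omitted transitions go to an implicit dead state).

Count `0`s, saturating at 4: states q0 through q3 mean 0 through 3 `0`s seen; q4 means more than 3. Each `0` increments (capped at q4); other symbols loop. Accept from {q0, q1, q2, q3}.
A 5-state machine:
        0   1  
>* q0   q1  q0 
 * q1   q2  q1 
 * q2   q3  q2 
 * q3   q4  q3 
   q4   q4  q4 
(> = start, * = accepting)

start=q0 accept=q0,q1,q2,q3 q0-0->q1 q0-1->q0 q1-0->q2 q1-1->q1 q2-0->q3 q2-1->q2 q3-0->q4 q3-1->q3 q4-0->q4 q4-1->q4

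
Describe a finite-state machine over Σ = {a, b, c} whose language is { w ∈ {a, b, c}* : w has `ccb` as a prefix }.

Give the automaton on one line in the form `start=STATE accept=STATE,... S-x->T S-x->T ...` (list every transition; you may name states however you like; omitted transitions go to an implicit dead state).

Walk along `ccb` while the input agrees: from q0 take `c` to q1, and so on. Any deviation drops to the rejecting sink q4. Once q3 is reached the prefix is confirmed and every continuation is accepted.
With 5 states:
        a   b   c  
>  q0   q4  q4  q1 
   q1   q4  q4  q2 
   q2   q4  q3  q4 
 * q3   q3  q3  q3 
   q4   q4  q4  q4 
(> = start, * = accepting)

start=q0 accept=q3 q0-a->q4 q0-b->q4 q0-c->q1 q1-a->q4 q1-b->q4 q1-c->q2 q2-a->q4 q2-b->q3 q2-c->q4 q3-a->q3 q3-b->q3 q3-c->q3 q4-a->q4 q4-b->q4 q4-c->q4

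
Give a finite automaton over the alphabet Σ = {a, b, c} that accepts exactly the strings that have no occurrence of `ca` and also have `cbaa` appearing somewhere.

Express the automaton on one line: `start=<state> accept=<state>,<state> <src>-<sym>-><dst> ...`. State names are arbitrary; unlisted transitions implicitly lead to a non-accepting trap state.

Build one automaton per condition and run them in lockstep. The first has 3 states tracking partial matches of the forbidden pattern `ca`; the second has 5 states tracking whether and how much of `cbaa` has been seen. A product state is a pair (one from each), accepting exactly when both do. Equivalent product states are then merged.
A 7-state machine:
        a   b   c  
>  q0   q0  q0  q1 
   q1   q2  q3  q1 
   q2   q2  q2  q2 
   q3   q4  q0  q1 
   q4   q5  q0  q1 
 * q5   q5  q5  q6 
 * q6   q2  q5  q6 
(> = start, * = accepting)

start=q0 accept=q5,q6 q0-a->q0 q0-b->q0 q0-c->q1 q1-a->q2 q1-b->q3 q1-c->q1 q2-a->q2 q2-b->q2 q2-c->q2 q3-a->q4 q3-b->q0 q3-c->q1 q4-a->q5 q4-b->q0 q4-c->q1 q5-a->q5 q5-b->q5 q5-c->q6 q6-a->q2 q6-b->q5 q6-c->q6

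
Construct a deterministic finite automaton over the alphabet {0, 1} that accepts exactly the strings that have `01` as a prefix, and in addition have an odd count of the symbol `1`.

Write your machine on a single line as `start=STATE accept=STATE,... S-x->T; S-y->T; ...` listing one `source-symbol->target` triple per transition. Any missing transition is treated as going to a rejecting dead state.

start=q0; accept=q4; q0-0->q1; q0-1->q2; q1-0->q3; q1-1->q4; q2-0->q2; q2-1->q3; q3-0->q3; q3-1->q2; q4-0->q4; q4-1->q5; q5-0->q5; q5-1->q4

Handle the two conditions separately and then intersect. The first has 4 states tracking whether the input so far still matches the prefix `01`; the second has 2 states tracking the count of `1`s modulo 2. A product state is a pair (one from each), accepting exactly when both do.
        0   1  
>  q0   q1  q2 
   q1   q3  q4 
   q2   q2  q3 
   q3   q3  q2 
 * q4   q4  q5 
   q5   q5  q4 
(> = start, * = accepting)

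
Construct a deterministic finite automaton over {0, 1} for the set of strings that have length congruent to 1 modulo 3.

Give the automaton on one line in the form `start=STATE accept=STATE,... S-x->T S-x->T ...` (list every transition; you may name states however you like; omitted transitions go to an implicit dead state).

Count input length modulo 3: every symbol advances one step around the cycle s0 → s1 → s2 → s0. Accept at s1.
A 3-state machine:
        0   1  
>  s0   s1  s1 
 * s1   s2  s2 
   s2   s0  s0 
(> = start, * = accepting)

start=s0 accept=s1 s0-0->s1 s0-1->s1 s1-0->s2 s1-1->s2 s2-0->s0 s2-1->s0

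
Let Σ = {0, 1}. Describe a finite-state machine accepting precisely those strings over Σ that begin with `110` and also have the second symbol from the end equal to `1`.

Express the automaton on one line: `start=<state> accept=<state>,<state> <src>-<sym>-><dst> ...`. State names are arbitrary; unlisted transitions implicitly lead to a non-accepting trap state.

Handle the two conditions separately and then intersect. The first has 5 states tracking whether the input so far still matches the prefix `110`; the second has 7 states tracking the last 2 symbols read. A product state is a pair (one from each), accepting exactly when both do. After merging equivalent states the machine shrinks.
An 8-state machine:
        0   1  
>  S0   S1  S2 
   S1   S1  S1 
   S2   S1  S3 
   S3   S4  S1 
 * S4   S5  S6 
   S5   S5  S6 
   S6   S4  S7 
 * S7   S4  S7 
(> = start, * = accepting)

start=S0 accept=S4,S7 S0-0->S1 S0-1->S2 S1-0->S1 S1-1->S1 S2-0->S1 S2-1->S3 S3-0->S4 S3-1->S1 S4-0->S5 S4-1->S6 S5-0->S5 S5-1->S6 S6-0->S4 S6-1->S7 S7-0->S4 S7-1->S7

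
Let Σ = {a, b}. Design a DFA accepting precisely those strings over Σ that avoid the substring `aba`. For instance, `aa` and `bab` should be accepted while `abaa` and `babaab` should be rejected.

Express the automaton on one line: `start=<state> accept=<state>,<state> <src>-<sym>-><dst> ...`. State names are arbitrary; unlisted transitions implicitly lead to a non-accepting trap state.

Track partial matches of the forbidden pattern `aba`. State S3 is a dead state reached once `aba` has occurred; every other state accepts. S0 means no part of `aba` is currently matched.
With 4 states:
        a   b  
>* S0   S1  S0 
 * S1   S1  S2 
 * S2   S3  S0 
   S3   S3  S3 
(> = start, * = accepting)

start=S0 accept=S0,S1,S2 S0-a->S1 S0-b->S0 S1-a->S1 S1-b->S2 S2-a->S3 S2-b->S0 S3-a->S3 S3-b->S3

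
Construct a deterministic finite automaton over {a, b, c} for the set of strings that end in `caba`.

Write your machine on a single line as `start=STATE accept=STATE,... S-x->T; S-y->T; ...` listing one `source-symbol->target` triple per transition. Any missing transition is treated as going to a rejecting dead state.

start=S0; accept=S4; S0-a->S0; S0-b->S0; S0-c->S1; S1-a->S2; S1-b->S0; S1-c->S1; S2-a->S0; S2-b->S3; S2-c->S1; S3-a->S4; S3-b->S0; S3-c->S1; S4-a->S0; S4-b->S0; S4-c->S1

Let each state record the length of the longest suffix of the input read so far that is also a prefix of `caba`. S1 means the last symbol is `c`; S2 means the last 2 symbols are `ca`; S3 means the last 3 symbols are `cab`; S4 means the last 4 symbols are `caba`. Accept only at S4, where the string currently ends in `caba`.
With 5 states:
        a   b   c  
>  S0   S0  S0  S1 
   S1   S2  S0  S1 
   S2   S0  S3  S1 
   S3   S4  S0  S1 
 * S4   S0  S0  S1 
(> = start, * = accepting)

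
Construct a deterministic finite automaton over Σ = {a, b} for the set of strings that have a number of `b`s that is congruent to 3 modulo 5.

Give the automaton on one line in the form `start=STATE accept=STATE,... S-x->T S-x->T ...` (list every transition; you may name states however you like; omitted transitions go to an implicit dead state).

start=S0 accept=S3 S0-a->S0 S0-b->S1 S1-a->S1 S1-b->S2 S2-a->S2 S2-b->S3 S3-a->S3 S3-b->S4 S4-a->S4 S4-b->S0

Keep the running count of `b`s modulo 5: each `b` advances along the cycle S0 → S1 → S2 → S3 → S4 → S0 while other symbols loop. Accept at S3.
5 states suffice.
        a   b  
>  S0   S0  S1 
   S1   S1  S2 
   S2   S2  S3 
 * S3   S3  S4 
   S4   S4  S0 
(> = start, * = accepting)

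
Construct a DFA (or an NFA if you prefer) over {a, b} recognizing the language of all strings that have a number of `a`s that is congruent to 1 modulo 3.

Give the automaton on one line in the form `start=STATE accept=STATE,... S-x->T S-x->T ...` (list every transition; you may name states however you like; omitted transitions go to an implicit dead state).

start=q0 accept=q1 q0-a->q1 q0-b->q0 q1-a->q2 q1-b->q1 q2-a->q0 q2-b->q2

The only thing that matters is how many `a`s have appeared, reduced mod 3. Use one state per residue: q0 for 0, …, q2 for 2. Reading `a` moves to the next residue; anything else stays put. q1 is accepting.
With 3 states:
        a   b  
>  q0   q1  q0 
 * q1   q2  q1 
   q2   q0  q2 
(> = start, * = accepting)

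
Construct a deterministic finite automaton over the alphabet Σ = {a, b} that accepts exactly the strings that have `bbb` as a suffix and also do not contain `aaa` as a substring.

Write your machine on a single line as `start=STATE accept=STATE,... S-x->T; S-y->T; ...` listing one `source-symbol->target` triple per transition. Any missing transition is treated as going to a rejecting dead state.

Run two small machines in parallel and take their product. One (4 states) tracks how much of the suffix `bbb` has currently been matched; the other (4 states) tracks partial matches of the forbidden pattern `aaa`. Each combined state is a pair, one component from each; accept when both components accept. After merging equivalent states the machine shrinks.
With 7 states:
        a   b  
>  q0   q1  q2 
   q1   q3  q2 
   q2   q1  q4 
   q3   q5  q2 
   q4   q1  q6 
   q5   q5  q5 
 * q6   q1  q6 
(> = start, * = accepting)

start=q0; accept=q6; q0-a->q1; q0-b->q2; q1-a->q3; q1-b->q2; q2-a->q1; q2-b->q4; q3-a->q5; q3-b->q2; q4-a->q1; q4-b->q6; q5-a->q5; q5-b->q5; q6-a->q1; q6-b->q6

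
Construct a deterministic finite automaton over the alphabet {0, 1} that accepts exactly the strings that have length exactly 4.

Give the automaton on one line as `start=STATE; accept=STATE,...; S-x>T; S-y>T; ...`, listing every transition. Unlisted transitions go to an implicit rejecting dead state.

We only need to distinguish lengths 0, 1, …, 4, and '>4'. Chain A → B → C → D → E → F on every symbol, with F looping. Accepting states: {E}.
With 6 states:
       0  1 
>  A   B  B 
   B   C  C 
   C   D  D 
   D   E  E 
 * E   F  F 
   F   F  F 
(> = start, * = accepting)

start=A; accept=E; A-0>B; A-1>B; B-0>C; B-1>C; C-0>D; C-1>D; D-0>E; D-1>E; E-0>F; E-1>F; F-0>F; F-1>F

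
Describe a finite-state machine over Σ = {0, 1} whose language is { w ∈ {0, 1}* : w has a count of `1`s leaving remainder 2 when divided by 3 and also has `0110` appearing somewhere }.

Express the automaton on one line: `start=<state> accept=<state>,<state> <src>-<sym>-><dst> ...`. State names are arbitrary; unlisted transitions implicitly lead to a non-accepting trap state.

Run two small machines in parallel and take their product. One (3 states) tracks the count of `1`s modulo 3; the other (5 states) tracks whether and how much of `0110` has been seen. Each combined state is a pair, one component from each; accept when both components accept.
With 15 states:
          0    1  
>  q0     q1   q2 
   q1     q1   q3 
   q2     q4   q5 
   q3     q4   q6 
   q4     q4   q7 
   q5     q8   q0 
   q6     q9   q0 
   q7     q8  q10 
   q8     q8  q11 
 * q9     q9  q12 
   q10   q12   q2 
   q11    q1  q13 
   q12   q12  q14 
   q13   q14   q5 
   q14   q14   q9 
(> = start, * = accepting)

start=q0 accept=q9 q0-0->q1 q0-1->q2 q1-0->q1 q1-1->q3 q2-0->q4 q2-1->q5 q3-0->q4 q3-1->q6 q4-0->q4 q4-1->q7 q5-0->q8 q5-1->q0 q6-0->q9 q6-1->q0 q7-0->q8 q7-1->q10 q8-0->q8 q8-1->q11 q9-0->q9 q9-1->q12 q10-0->q12 q10-1->q2 q11-0->q1 q11-1->q13 q12-0->q12 q12-1->q14 q13-0->q14 q13-1->q5 q14-0->q14 q14-1->q9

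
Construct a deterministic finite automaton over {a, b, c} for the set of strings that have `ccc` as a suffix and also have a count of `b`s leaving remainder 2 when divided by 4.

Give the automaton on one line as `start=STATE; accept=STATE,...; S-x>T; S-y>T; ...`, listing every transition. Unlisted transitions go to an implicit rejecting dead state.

start=q0; accept=q6; q0-a>q0; q0-b>q1; q0-c>q0; q1-a>q1; q1-b>q2; q1-c>q1; q2-a>q2; q2-b>q3; q2-c>q4; q3-a>q3; q3-b>q0; q3-c>q3; q4-a>q2; q4-b>q3; q4-c>q5; q5-a>q2; q5-b>q3; q5-c>q6; q6-a>q2; q6-b>q3; q6-c>q6

Build one automaton per condition and run them in lockstep. One (4 states) tracks how much of the suffix `ccc` has currently been matched; the other (4 states) tracks the count of `b`s modulo 4. Each combined state is a pair, one component from each; accept when both components accept. After merging equivalent states the machine shrinks.
        a   b   c  
>  q0   q0  q1  q0 
   q1   q1  q2  q1 
   q2   q2  q3  q4 
   q3   q3  q0  q3 
   q4   q2  q3  q5 
   q5   q2  q3  q6 
 * q6   q2  q3  q6 
(> = start, * = accepting)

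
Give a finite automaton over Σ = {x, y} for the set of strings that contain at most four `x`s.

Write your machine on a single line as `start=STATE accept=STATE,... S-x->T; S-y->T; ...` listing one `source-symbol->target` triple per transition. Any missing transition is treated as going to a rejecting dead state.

Count `x`s, saturating at 5: states S0 through S4 mean 0 through 4 `x`s seen; S5 means more than 4. Each `x` increments (capped at S5); other symbols loop. Accept from {S0, S1, S2, S3, S4}.
        x   y  
>* S0   S1  S0 
 * S1   S2  S1 
 * S2   S3  S2 
 * S3   S4  S3 
 * S4   S5  S4 
   S5   S5  S5 
(> = start, * = accepting)

start=S0; accept=S0,S1,S2,S3,S4; S0-x->S1; S0-y->S0; S1-x->S2; S1-y->S1; S2-x->S3; S2-y->S2; S3-x->S4; S3-y->S3; S4-x->S5; S4-y->S4; S5-x->S5; S5-y->S5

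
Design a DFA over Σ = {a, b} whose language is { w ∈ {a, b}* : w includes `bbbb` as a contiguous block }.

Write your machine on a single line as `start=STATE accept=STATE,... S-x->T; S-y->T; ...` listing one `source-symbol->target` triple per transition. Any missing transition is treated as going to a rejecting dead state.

Track how much of `bbbb` has been matched so far: state s0 is no progress, s4 is the absorbing accept state reached once `bbbb` has occurred. Intermediate states record partial matches; on a mismatch, fall back to the longest reusable overlap.
With 5 states:
        a   b  
>  s0   s0  s1 
   s1   s0  s2 
   s2   s0  s3 
   s3   s0  s4 
 * s4   s4  s4 
(> = start, * = accepting)

start=s0; accept=s4; s0-a->s0; s0-b->s1; s1-a->s0; s1-b->s2; s2-a->s0; s2-b->s3; s3-a->s0; s3-b->s4; s4-a->s4; s4-b->s4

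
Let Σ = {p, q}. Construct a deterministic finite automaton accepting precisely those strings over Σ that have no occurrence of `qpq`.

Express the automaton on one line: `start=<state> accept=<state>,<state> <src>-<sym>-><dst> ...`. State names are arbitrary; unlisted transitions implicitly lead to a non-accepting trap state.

This is the complement of 'contains `qpq`'. Use the same substring-matching states — S0 through S3 holding how much of `qpq` has just been matched — but flip the accepting set: everything except the trap S3 accepts.
        p   q  
>* S0   S0  S1 
 * S1   S2  S1 
 * S2   S0  S3 
   S3   S3  S3 
(> = start, * = accepting)

start=S0 accept=S0,S1,S2 S0-p->S0 S0-q->S1 S1-p->S2 S1-q->S1 S2-p->S0 S2-q->S3 S3-p->S3 S3-q->S3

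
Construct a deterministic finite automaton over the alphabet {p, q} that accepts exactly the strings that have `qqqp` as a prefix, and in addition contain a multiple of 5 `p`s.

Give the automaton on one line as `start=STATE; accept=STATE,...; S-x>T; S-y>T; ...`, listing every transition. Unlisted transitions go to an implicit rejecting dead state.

start=S0; accept=S13; S0-p>S1; S0-q>S2; S1-p>S3; S1-q>S1; S2-p>S1; S2-q>S4; S3-p>S5; S3-q>S3; S4-p>S1; S4-q>S6; S5-p>S7; S5-q>S5; S6-p>S8; S6-q>S9; S7-p>S9; S7-q>S7; S8-p>S10; S8-q>S8; S9-p>S1; S9-q>S9; S10-p>S11; S10-q>S10; S11-p>S12; S11-q>S11; S12-p>S13; S12-q>S12; S13-p>S8; S13-q>S13

Handle the two conditions separately and then intersect. One (6 states) tracks whether the input so far still matches the prefix `qqqp`; the other (5 states) tracks the count of `p`s modulo 5. Each combined state is a pair, one component from each; accept when both components accept.
A 14-state machine:
          p    q  
>  S0     S1   S2 
   S1     S3   S1 
   S2     S1   S4 
   S3     S5   S3 
   S4     S1   S6 
   S5     S7   S5 
   S6     S8   S9 
   S7     S9   S7 
   S8    S10   S8 
   S9     S1   S9 
   S10   S11  S10 
   S11   S12  S11 
   S12   S13  S12 
 * S13    S8  S13 
(> = start, * = accepting)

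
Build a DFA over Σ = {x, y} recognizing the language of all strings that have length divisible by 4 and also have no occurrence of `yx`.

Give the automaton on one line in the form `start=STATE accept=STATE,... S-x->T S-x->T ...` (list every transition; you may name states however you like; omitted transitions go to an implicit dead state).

start=q0 accept=q0,q8 q0-x->q1 q0-y->q2 q1-x->q3 q1-y->q4 q2-x->q5 q2-y->q4 q3-x->q6 q3-y->q7 q4-x->q5 q4-y->q7 q5-x->q5 q5-y->q5 q6-x->q0 q6-y->q8 q7-x->q5 q7-y->q8 q8-x->q5 q8-y->q2

Run two small machines in parallel and take their product. One (4 states) tracks the input length modulo 4; the other (3 states) tracks partial matches of the forbidden pattern `yx`. Each combined state is a pair, one component from each; accept when both components accept. Minimizing collapses redundant product states.
        x   y  
>* q0   q1  q2 
   q1   q3  q4 
   q2   q5  q4 
   q3   q6  q7 
   q4   q5  q7 
   q5   q5  q5 
   q6   q0  q8 
   q7   q5  q8 
 * q8   q5  q2 
(> = start, * = accepting)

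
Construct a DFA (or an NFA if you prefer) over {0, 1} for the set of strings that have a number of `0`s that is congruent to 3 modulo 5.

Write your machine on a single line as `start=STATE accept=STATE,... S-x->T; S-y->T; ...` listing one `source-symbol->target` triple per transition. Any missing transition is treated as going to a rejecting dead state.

The only thing that matters is how many `0`s have appeared, reduced mod 5. Use one state per residue: A for 0, …, E for 4. Reading `0` moves to the next residue; anything else stays put. D is accepting.
5 states suffice.
       0  1 
>  A   B  A 
   B   C  B 
   C   D  C 
 * D   E  D 
   E   A  E 
(> = start, * = accepting)

start=A; accept=D; A-0->B; A-1->A; B-0->C; B-1->B; C-0->D; C-1->C; D-0->E; D-1->D; E-0->A; E-1->E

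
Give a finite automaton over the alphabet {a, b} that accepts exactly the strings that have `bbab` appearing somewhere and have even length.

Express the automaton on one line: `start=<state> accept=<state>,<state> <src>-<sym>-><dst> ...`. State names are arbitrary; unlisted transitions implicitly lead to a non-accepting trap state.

start=q0 accept=q8 q0-a->q1 q0-b->q2 q1-a->q0 q1-b->q3 q2-a->q0 q2-b->q4 q3-a->q1 q3-b->q5 q4-a->q6 q4-b->q5 q5-a->q7 q5-b->q4 q6-a->q0 q6-b->q8 q7-a->q1 q7-b->q9 q8-a->q9 q8-b->q9 q9-a->q8 q9-b->q8

Handle the two conditions separately and then intersect. One (5 states) tracks whether and how much of `bbab` has been seen; the other (2 states) tracks the input length modulo 2. Each combined state is a pair, one component from each; accept when both components accept.
        a   b  
>  q0   q1  q2 
   q1   q0  q3 
   q2   q0  q4 
   q3   q1  q5 
   q4   q6  q5 
   q5   q7  q4 
   q6   q0  q8 
   q7   q1  q9 
 * q8   q9  q9 
   q9   q8  q8 
(> = start, * = accepting)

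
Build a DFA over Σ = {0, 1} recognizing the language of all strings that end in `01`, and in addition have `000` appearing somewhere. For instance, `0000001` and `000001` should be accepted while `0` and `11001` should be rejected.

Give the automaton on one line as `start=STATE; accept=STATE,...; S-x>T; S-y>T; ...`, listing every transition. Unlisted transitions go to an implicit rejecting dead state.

start=A; accept=F; A-0>B; A-1>A; B-0>C; B-1>D; C-0>E; C-1>D; D-0>B; D-1>A; E-0>E; E-1>F; F-0>E; F-1>G; G-0>E; G-1>G

Build one automaton per condition and run them in lockstep. The first has 3 states tracking how much of the suffix `01` has currently been matched; the second has 4 states tracking whether and how much of `000` has been seen. A product state is a pair (one from each), accepting exactly when both do.
       0  1 
>  A   B  A 
   B   C  D 
   C   E  D 
   D   B  A 
   E   E  F 
 * F   E  G 
   G   E  G 
(> = start, * = accepting)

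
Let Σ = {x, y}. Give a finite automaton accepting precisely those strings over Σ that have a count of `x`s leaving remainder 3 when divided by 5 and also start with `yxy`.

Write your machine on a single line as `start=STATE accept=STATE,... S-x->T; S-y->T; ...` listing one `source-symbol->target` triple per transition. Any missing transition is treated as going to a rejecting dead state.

Handle the two conditions separately and then intersect. One (5 states) tracks the count of `x`s modulo 5; the other (5 states) tracks whether the input so far still matches the prefix `yxy`. Each combined state is a pair, one component from each; accept when both components accept.
With 13 states:
          x    y  
>  s0     s1   s2 
   s1     s3   s1 
   s2     s4   s5 
   s3     s6   s3 
   s4     s3   s7 
   s5     s1   s5 
   s6     s8   s6 
   s7     s9   s7 
   s8     s5   s8 
   s9    s10   s9 
 * s10   s11  s10 
   s11   s12  s11 
   s12    s7  s12 
(> = start, * = accepting)

start=s0; accept=s10; s0-x->s1; s0-y->s2; s1-x->s3; s1-y->s1; s2-x->s4; s2-y->s5; s3-x->s6; s3-y->s3; s4-x->s3; s4-y->s7; s5-x->s1; s5-y->s5; s6-x->s8; s6-y->s6; s7-x->s9; s7-y->s7; s8-x->s5; s8-y->s8; s9-x->s10; s9-y->s9; s10-x->s11; s10-y->s10; s11-x->s12; s11-y->s11; s12-x->s7; s12-y->s12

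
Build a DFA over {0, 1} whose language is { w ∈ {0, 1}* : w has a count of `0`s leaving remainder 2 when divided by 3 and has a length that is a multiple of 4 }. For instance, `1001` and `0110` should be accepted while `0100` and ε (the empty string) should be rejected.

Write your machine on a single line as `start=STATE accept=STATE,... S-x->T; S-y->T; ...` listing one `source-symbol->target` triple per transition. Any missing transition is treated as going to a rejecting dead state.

start=s0; accept=s10; s0-0->s1; s0-1->s2; s1-0->s3; s1-1->s4; s2-0->s4; s2-1->s5; s3-0->s6; s3-1->s7; s4-0->s7; s4-1->s8; s5-0->s8; s5-1->s6; s6-0->s9; s6-1->s0; s7-0->s0; s7-1->s10; s8-0->s10; s8-1->s9; s9-0->s11; s9-1->s1; s10-0->s2; s10-1->s11; s11-0->s5; s11-1->s3

Run two small machines in parallel and take their product. One (3 states) tracks the count of `0`s modulo 3; the other (4 states) tracks the input length modulo 4. Each combined state is a pair, one component from each; accept when both components accept.
A 12-state machine:
          0    1  
>  s0     s1   s2 
   s1     s3   s4 
   s2     s4   s5 
   s3     s6   s7 
   s4     s7   s8 
   s5     s8   s6 
   s6     s9   s0 
   s7     s0  s10 
   s8    s10   s9 
   s9    s11   s1 
 * s10    s2  s11 
   s11    s5   s3 
(> = start, * = accepting)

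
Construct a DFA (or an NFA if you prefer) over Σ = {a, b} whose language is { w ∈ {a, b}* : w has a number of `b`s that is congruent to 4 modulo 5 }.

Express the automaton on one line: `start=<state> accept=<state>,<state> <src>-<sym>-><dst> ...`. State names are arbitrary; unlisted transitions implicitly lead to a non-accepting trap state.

Keep the running count of `b`s modulo 5: each `b` advances along the cycle q0 → q1 → q2 → q3 → q4 → q0 while other symbols loop. Accept at q4.
        a   b  
>  q0   q0  q1 
   q1   q1  q2 
   q2   q2  q3 
   q3   q3  q4 
 * q4   q4  q0 
(> = start, * = accepting)

start=q0 accept=q4 q0-a->q0 q0-b->q1 q1-a->q1 q1-b->q2 q2-a->q2 q2-b->q3 q3-a->q3 q3-b->q4 q4-a->q4 q4-b->q0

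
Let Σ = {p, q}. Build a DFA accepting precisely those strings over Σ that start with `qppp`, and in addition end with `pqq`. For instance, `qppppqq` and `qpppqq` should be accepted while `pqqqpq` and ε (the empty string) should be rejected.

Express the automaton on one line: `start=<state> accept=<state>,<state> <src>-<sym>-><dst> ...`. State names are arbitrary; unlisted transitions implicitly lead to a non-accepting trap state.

Build one automaton per condition and run them in lockstep. One (6 states) tracks whether the input so far still matches the prefix `qppp`; the other (4 states) tracks how much of the suffix `pqq` has currently been matched. Each combined state is a pair, one component from each; accept when both components accept.
          p    q  
>  s0     s1   s2 
   s1     s1   s3 
   s2     s4   s5 
   s3     s1   s6 
   s4     s7   s3 
   s5     s1   s5 
   s6     s1   s5 
   s7     s8   s3 
   s8     s8   s9 
   s9     s8  s10 
 * s10    s8  s11 
   s11    s8  s11 
(> = start, * = accepting)

start=s0 accept=s10 s0-p->s1 s0-q->s2 s1-p->s1 s1-q->s3 s2-p->s4 s2-q->s5 s3-p->s1 s3-q->s6 s4-p->s7 s4-q->s3 s5-p->s1 s5-q->s5 s6-p->s1 s6-q->s5 s7-p->s8 s7-q->s3 s8-p->s8 s8-q->s9 s9-p->s8 s9-q->s10 s10-p->s8 s10-q->s11 s11-p->s8 s11-q->s11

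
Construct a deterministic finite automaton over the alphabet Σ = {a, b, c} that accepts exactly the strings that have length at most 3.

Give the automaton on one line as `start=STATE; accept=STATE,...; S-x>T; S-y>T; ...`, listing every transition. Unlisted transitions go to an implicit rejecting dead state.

start=S0; accept=S0,S1,S2,S3; S0-a>S1; S0-b>S1; S0-c>S1; S1-a>S2; S1-b>S2; S1-c>S2; S2-a>S3; S2-b>S3; S2-c>S3; S3-a>S4; S3-b>S4; S3-c>S4; S4-a>S4; S4-b>S4; S4-c>S4

Count input length up to 4: every symbol moves from S0 toward S4, which means 'more than 3' and absorbs. Accept from {S0, S1, S2, S3}.
5 states suffice.
        a   b   c  
>* S0   S1  S1  S1 
 * S1   S2  S2  S2 
 * S2   S3  S3  S3 
 * S3   S4  S4  S4 
   S4   S4  S4  S4 
(> = start, * = accepting)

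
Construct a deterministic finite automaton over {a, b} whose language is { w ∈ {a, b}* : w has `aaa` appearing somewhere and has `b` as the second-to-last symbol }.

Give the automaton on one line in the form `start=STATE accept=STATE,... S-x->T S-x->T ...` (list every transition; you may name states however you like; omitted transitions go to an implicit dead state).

start=s0 accept=s5,s6 s0-a->s1 s0-b->s0 s1-a->s2 s1-b->s0 s2-a->s3 s2-b->s0 s3-a->s3 s3-b->s4 s4-a->s5 s4-b->s6 s5-a->s3 s5-b->s4 s6-a->s5 s6-b->s6

Run two small machines in parallel and take their product. The first has 4 states tracking whether and how much of `aaa` has been seen; the second has 7 states tracking the last 2 symbols read. A product state is a pair (one from each), accepting exactly when both do. Equivalent product states are then merged.
With 7 states:
        a   b  
>  s0   s1  s0 
   s1   s2  s0 
   s2   s3  s0 
   s3   s3  s4 
   s4   s5  s6 
 * s5   s3  s4 
 * s6   s5  s6 
(> = start, * = accepting)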